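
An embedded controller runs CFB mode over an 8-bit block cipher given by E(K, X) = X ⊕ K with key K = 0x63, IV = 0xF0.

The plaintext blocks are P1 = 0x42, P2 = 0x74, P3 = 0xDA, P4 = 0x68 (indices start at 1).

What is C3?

C3 = 0x7F

CFB encryption: C_i = P_i ⊕ E(K, C_{i−1}), with C_{0} = IV.
C1: E(K, 0xF0) = 0x93; 0x42 ⊕ 0x93 = 0xD1.
C2: E(K, 0xD1) = 0xB2; 0x74 ⊕ 0xB2 = 0xC6.
C3: E(K, 0xC6) = 0xA5; 0xDA ⊕ 0xA5 = 0x7F.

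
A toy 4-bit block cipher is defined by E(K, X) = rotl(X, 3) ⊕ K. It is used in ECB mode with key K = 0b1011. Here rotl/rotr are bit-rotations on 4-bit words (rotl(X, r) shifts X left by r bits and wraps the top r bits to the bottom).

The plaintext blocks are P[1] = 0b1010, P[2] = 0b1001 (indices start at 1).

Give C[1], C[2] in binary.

ECB encryption: C_i = E(K, P_i).
C[1]: E(K, 0b1010) = 0b1110.
C[2]: E(K, 0b1001) = 0b0111.

C[1] = 0b1110, C[2] = 0b0111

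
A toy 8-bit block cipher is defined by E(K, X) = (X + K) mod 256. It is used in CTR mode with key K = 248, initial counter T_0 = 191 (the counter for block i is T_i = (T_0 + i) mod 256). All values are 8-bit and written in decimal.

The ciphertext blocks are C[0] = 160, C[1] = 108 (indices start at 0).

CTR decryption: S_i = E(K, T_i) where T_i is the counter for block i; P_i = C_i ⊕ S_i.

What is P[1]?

P[1] = 212

P[1]: T = 192, S = E(K, T) = 184; 108 ⊕ 184 = 212.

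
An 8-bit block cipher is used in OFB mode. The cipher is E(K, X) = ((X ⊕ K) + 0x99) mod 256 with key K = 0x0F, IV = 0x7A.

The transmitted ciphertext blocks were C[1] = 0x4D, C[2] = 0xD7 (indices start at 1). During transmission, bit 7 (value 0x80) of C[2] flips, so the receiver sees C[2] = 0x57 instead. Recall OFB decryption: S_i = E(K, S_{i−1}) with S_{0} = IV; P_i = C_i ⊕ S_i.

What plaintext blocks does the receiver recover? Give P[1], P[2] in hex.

P[1] = 0x43, P[2] = 0xCD

Only C[2] changed, to 0x57. In OFB, a change in C_i flips the same bit in P_i only; the keystream is unaffected. Decrypting the received ciphertext:
P[1]: S = E(K, 0x7A) = 0x0E; 0x4D ⊕ 0x0E = 0x43.
P[2]: S = E(K, 0x0E) = 0x9A; 0x57 ⊕ 0x9A = 0xCD.
Blocks that differ from the original plaintext: P[2].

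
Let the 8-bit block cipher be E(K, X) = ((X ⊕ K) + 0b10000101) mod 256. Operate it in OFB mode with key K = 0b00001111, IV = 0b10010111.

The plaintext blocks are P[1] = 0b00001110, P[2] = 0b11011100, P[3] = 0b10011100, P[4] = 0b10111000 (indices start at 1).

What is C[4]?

OFB encryption: S_i = E(K, S_{i−1}) with S_{0} = IV; C_i = P_i ⊕ S_i.
C[1]: S = E(K, 0b10010111) = 0b00011101; 0b00001110 ⊕ 0b00011101 = 0b00010011.
C[2]: S = E(K, 0b00011101) = 0b10010111; 0b11011100 ⊕ 0b10010111 = 0b01001011.
C[3]: S = E(K, 0b10010111) = 0b00011101; 0b10011100 ⊕ 0b00011101 = 0b10000001.
C[4]: S = E(K, 0b00011101) = 0b10010111; 0b10111000 ⊕ 0b10010111 = 0b00101111.

C[4] = 0b00101111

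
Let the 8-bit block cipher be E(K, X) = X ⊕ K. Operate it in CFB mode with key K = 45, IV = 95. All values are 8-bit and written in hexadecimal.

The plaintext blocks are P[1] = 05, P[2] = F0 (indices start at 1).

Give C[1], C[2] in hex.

C[1] = D5, C[2] = 60

CFB encryption: C_i = P_i ⊕ E(K, C_{i−1}), with C_{0} = IV.
C[1]: E(K, 95) = D0; 05 ⊕ D0 = D5.
C[2]: E(K, D5) = 90; F0 ⊕ 90 = 60.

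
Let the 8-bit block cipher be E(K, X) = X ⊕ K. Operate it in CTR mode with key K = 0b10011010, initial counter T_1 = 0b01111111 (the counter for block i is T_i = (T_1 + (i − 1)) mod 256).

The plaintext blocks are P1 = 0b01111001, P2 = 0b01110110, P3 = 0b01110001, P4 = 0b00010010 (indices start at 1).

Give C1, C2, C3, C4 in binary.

CTR encryption: S_i = E(K, T_i) where T_i is the counter for block i; C_i = P_i ⊕ S_i.
C1: T = 0b01111111, S = E(K, T) = 0b11100101; 0b01111001 ⊕ 0b11100101 = 0b10011100.
C2: T = 0b10000000, S = E(K, T) = 0b00011010; 0b01110110 ⊕ 0b00011010 = 0b01101100.
C3: T = 0b10000001, S = E(K, T) = 0b00011011; 0b01110001 ⊕ 0b00011011 = 0b01101010.
C4: T = 0b10000010, S = E(K, T) = 0b00011000; 0b00010010 ⊕ 0b00011000 = 0b00001010.

C1 = 0b10011100, C2 = 0b01101100, C3 = 0b01101010, C4 = 0b00001010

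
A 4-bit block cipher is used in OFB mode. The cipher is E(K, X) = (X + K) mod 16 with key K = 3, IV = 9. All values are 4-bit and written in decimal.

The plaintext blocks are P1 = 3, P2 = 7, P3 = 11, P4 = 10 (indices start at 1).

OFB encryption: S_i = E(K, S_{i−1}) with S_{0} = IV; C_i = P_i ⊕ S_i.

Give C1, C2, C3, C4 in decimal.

C1: S = E(K, 9) = 12; 3 ⊕ 12 = 15.
C2: S = E(K, 12) = 15; 7 ⊕ 15 = 8.
C3: S = E(K, 15) = 2; 11 ⊕ 2 = 9.
C4: S = E(K, 2) = 5; 10 ⊕ 5 = 15.

C1 = 15, C2 = 8, C3 = 9, C4 = 15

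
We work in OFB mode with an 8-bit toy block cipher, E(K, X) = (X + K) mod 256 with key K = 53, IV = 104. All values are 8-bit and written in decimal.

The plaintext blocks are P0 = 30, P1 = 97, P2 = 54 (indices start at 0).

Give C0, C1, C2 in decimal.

OFB encryption: S_i = E(K, S_{i−1}) with S_{−1} = IV; C_i = P_i ⊕ S_i.
C0: S = E(K, 104) = 157; 30 ⊕ 157 = 131.
C1: S = E(K, 157) = 210; 97 ⊕ 210 = 179.
C2: S = E(K, 210) = 7; 54 ⊕ 7 = 49.

C0 = 131, C1 = 179, C2 = 49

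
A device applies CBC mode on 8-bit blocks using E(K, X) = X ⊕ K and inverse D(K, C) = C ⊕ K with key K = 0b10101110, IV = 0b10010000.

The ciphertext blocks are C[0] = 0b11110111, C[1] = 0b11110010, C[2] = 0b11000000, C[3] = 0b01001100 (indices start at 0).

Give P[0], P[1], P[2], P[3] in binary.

P[0] = 0b11001001, P[1] = 0b10101011, P[2] = 0b10011100, P[3] = 0b00100010

CBC decryption: P_i = D(K, C_i) ⊕ C_{i−1}, with C_{−1} = IV.
P[0]: D(K, 0b11110111) = 0b01011001; 0b01011001 ⊕ 0b10010000 = 0b11001001.
P[1]: D(K, 0b11110010) = 0b01011100; 0b01011100 ⊕ 0b11110111 = 0b10101011.
P[2]: D(K, 0b11000000) = 0b01101110; 0b01101110 ⊕ 0b11110010 = 0b10011100.
P[3]: D(K, 0b01001100) = 0b11100010; 0b11100010 ⊕ 0b11000000 = 0b00100010.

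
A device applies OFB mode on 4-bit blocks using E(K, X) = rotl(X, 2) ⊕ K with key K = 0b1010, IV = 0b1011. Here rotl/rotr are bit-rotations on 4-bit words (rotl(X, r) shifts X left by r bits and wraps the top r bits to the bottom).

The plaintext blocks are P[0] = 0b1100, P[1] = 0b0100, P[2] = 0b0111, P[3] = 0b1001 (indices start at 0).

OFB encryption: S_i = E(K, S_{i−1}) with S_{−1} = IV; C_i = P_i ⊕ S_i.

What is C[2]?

C[2] = 0b0011

C[0]: S = E(K, 0b1011) = 0b0100; 0b1100 ⊕ 0b0100 = 0b1000.
C[1]: S = E(K, 0b0100) = 0b1011; 0b0100 ⊕ 0b1011 = 0b1111.
C[2]: S = E(K, 0b1011) = 0b0100; 0b0111 ⊕ 0b0100 = 0b0011.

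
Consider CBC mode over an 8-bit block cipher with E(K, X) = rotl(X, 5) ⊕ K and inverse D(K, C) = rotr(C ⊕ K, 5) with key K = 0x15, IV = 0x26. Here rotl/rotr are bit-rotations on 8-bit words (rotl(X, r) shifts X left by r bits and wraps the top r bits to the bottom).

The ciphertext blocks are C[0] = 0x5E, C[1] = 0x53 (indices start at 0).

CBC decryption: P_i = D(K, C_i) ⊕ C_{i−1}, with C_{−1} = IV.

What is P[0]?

P[0]: D(K, 0x5E) = 0x5A; 0x5A ⊕ 0x26 = 0x7C.

P[0] = 0x7C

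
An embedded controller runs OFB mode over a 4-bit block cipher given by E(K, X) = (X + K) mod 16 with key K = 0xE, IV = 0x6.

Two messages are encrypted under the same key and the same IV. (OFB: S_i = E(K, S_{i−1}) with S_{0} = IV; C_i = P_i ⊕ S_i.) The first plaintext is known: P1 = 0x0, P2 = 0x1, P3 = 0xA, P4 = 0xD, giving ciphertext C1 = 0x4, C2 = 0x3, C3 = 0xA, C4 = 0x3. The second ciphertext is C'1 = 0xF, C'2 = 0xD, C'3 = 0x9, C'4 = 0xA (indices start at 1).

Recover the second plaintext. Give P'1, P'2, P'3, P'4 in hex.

P'1 = 0xB, P'2 = 0xF, P'3 = 0x9, P'4 = 0x4

In OFB with a reused IV, both messages share the same keystream S_i, so C_i ⊕ C'_i = P_i ⊕ P'_i and thus P'_i = P_i ⊕ C_i ⊕ C'_i.
P'1: 0x0 ⊕ 0x4 ⊕ 0xF = 0xB.
P'2: 0x1 ⊕ 0x3 ⊕ 0xD = 0xF.
P'3: 0xA ⊕ 0xA ⊕ 0x9 = 0x9.
P'4: 0xD ⊕ 0x3 ⊕ 0xA = 0x4.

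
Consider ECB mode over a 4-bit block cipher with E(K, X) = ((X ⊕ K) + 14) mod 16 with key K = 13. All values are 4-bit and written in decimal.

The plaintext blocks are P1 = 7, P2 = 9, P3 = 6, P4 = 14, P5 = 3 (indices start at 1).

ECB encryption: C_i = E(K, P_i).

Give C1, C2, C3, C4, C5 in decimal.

C1 = 8, C2 = 2, C3 = 9, C4 = 1, C5 = 12

C1: E(K, 7) = 8.
C2: E(K, 9) = 2.
C3: E(K, 6) = 9.
C4: E(K, 14) = 1.
C5: E(K, 3) = 12.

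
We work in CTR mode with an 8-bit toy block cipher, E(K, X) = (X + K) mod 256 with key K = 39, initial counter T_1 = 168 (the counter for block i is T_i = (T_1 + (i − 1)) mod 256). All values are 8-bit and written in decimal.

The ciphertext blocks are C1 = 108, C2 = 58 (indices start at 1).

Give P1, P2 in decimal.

P1 = 163, P2 = 234

CTR decryption: S_i = E(K, T_i) where T_i is the counter for block i; P_i = C_i ⊕ S_i.
P1: T = 168, S = E(K, T) = 207; 108 ⊕ 207 = 163.
P2: T = 169, S = E(K, T) = 208; 58 ⊕ 208 = 234.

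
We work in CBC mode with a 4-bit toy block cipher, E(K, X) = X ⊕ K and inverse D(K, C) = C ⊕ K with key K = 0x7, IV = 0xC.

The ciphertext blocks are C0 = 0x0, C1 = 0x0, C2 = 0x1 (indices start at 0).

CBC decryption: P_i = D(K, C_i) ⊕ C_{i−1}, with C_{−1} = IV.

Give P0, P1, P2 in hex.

P0: D(K, 0x0) = 0x7; 0x7 ⊕ 0xC = 0xB.
P1: D(K, 0x0) = 0x7; 0x7 ⊕ 0x0 = 0x7.
P2: D(K, 0x1) = 0x6; 0x6 ⊕ 0x0 = 0x6.

P0 = 0xB, P1 = 0x7, P2 = 0x6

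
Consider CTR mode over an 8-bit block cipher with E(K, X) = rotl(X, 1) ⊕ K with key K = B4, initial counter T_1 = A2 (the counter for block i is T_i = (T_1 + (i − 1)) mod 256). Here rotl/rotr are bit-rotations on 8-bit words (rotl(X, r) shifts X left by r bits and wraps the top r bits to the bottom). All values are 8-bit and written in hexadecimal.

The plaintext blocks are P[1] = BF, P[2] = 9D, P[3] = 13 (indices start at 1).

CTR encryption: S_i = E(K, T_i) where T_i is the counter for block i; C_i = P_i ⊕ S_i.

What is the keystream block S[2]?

C[1]: T = A2, S = E(K, T) = F1; BF ⊕ F1 = 4E.
C[2]: T = A3, S = E(K, T) = F3; 9D ⊕ F3 = 6E.
So S[2] = F3.

F3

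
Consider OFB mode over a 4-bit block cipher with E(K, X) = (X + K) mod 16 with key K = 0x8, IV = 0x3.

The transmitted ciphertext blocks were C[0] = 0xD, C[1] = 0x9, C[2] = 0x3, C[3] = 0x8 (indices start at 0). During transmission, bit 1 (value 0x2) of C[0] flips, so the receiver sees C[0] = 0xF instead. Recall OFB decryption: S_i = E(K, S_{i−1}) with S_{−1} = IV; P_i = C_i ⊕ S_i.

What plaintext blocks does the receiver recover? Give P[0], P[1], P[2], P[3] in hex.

P[0] = 0x4, P[1] = 0xA, P[2] = 0x8, P[3] = 0xB

Only C[0] changed, to 0xF. In OFB, a change in C_i flips the same bit in P_i only; the keystream is unaffected. Decrypting the received ciphertext:
P[0]: S = E(K, 0x3) = 0xB; 0xF ⊕ 0xB = 0x4.
P[1]: S = E(K, 0xB) = 0x3; 0x9 ⊕ 0x3 = 0xA.
P[2]: S = E(K, 0x3) = 0xB; 0x3 ⊕ 0xB = 0x8.
P[3]: S = E(K, 0xB) = 0x3; 0x8 ⊕ 0x3 = 0xB.
Blocks that differ from the original plaintext: P[0].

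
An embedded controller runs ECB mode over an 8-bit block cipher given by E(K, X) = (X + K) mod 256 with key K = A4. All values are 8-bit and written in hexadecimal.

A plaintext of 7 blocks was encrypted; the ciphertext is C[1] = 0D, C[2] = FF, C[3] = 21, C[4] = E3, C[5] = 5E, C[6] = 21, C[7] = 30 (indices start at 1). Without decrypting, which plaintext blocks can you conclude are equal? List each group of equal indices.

P[3] = P[6]

ECB encrypts each block independently with the same key, so equal ciphertext blocks imply equal plaintext blocks.
C[3] = C[6] = 21, so P[3] = P[6].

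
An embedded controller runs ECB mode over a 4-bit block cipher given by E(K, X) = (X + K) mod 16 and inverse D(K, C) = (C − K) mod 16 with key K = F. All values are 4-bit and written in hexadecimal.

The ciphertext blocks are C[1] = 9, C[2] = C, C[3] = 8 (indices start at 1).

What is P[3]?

ECB decryption: P_i = D(K, C_i).
P[3]: D(K, 8) = 9.

P[3] = 9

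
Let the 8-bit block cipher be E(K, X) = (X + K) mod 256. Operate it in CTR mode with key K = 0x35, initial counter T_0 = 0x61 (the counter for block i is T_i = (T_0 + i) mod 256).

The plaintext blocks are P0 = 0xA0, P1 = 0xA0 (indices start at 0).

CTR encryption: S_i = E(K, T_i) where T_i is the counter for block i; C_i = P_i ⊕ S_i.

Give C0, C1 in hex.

C0 = 0x36, C1 = 0x37

C0: T = 0x61, S = E(K, T) = 0x96; 0xA0 ⊕ 0x96 = 0x36.
C1: T = 0x62, S = E(K, T) = 0x97; 0xA0 ⊕ 0x97 = 0x37.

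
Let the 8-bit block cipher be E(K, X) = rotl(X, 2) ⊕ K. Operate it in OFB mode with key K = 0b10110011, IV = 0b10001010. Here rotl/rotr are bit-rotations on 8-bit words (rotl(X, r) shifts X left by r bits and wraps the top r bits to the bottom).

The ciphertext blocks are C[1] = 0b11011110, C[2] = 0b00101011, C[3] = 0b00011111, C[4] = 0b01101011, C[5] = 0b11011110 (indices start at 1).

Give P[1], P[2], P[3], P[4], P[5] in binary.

P[1] = 0b01000111, P[2] = 0b11111110, P[3] = 0b11111011, P[4] = 0b01001011, P[5] = 0b11101101

OFB decryption: S_i = E(K, S_{i−1}) with S_{0} = IV; P_i = C_i ⊕ S_i.
P[1]: S = E(K, 0b10001010) = 0b10011001; 0b11011110 ⊕ 0b10011001 = 0b01000111.
P[2]: S = E(K, 0b10011001) = 0b11010101; 0b00101011 ⊕ 0b11010101 = 0b11111110.
P[3]: S = E(K, 0b11010101) = 0b11100100; 0b00011111 ⊕ 0b11100100 = 0b11111011.
P[4]: S = E(K, 0b11100100) = 0b00100000; 0b01101011 ⊕ 0b00100000 = 0b01001011.
P[5]: S = E(K, 0b00100000) = 0b00110011; 0b11011110 ⊕ 0b00110011 = 0b11101101.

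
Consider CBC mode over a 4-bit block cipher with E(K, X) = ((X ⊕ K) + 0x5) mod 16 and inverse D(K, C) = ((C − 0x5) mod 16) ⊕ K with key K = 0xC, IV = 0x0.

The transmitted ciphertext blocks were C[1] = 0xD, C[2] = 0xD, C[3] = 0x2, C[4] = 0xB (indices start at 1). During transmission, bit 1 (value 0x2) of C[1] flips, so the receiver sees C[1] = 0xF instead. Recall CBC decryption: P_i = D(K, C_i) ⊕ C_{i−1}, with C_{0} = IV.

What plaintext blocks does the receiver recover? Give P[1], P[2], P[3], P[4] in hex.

P[1] = 0x6, P[2] = 0xB, P[3] = 0xC, P[4] = 0x8

Only C[1] changed, to 0xF. In CBC, a change in C_i garbles P_i and flips the same bit in P_{i+1}. Decrypting the received ciphertext:
P[1]: D(K, 0xF) = 0x6; 0x6 ⊕ 0x0 = 0x6.
P[2]: D(K, 0xD) = 0x4; 0x4 ⊕ 0xF = 0xB.
P[3]: D(K, 0x2) = 0x1; 0x1 ⊕ 0xD = 0xC.
P[4]: D(K, 0xB) = 0xA; 0xA ⊕ 0x2 = 0x8.
Blocks that differ from the original plaintext: P[1], P[2].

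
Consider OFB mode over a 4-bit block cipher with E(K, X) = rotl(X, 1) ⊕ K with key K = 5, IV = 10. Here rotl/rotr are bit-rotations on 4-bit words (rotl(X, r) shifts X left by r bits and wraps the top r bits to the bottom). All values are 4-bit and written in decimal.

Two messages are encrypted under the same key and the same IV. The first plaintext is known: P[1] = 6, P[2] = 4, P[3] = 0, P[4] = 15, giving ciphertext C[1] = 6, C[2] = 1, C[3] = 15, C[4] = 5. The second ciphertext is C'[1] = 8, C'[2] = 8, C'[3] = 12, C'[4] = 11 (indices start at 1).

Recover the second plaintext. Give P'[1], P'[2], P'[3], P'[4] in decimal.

In OFB with a reused IV, both messages share the same keystream S_i, so C_i ⊕ C'_i = P_i ⊕ P'_i and thus P'_i = P_i ⊕ C_i ⊕ C'_i.
P'[1]: 6 ⊕ 6 ⊕ 8 = 8.
P'[2]: 4 ⊕ 1 ⊕ 8 = 13.
P'[3]: 0 ⊕ 15 ⊕ 12 = 3.
P'[4]: 15 ⊕ 5 ⊕ 11 = 1.

P'[1] = 8, P'[2] = 13, P'[3] = 3, P'[4] = 1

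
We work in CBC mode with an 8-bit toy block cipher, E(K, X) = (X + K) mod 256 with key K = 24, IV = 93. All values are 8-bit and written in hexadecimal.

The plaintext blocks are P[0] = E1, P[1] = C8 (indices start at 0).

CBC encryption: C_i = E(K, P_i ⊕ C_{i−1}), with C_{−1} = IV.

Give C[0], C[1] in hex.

C[0]: P[0] ⊕ 93 = 72; E(K, 72) = 96.
C[1]: P[1] ⊕ 96 = 5E; E(K, 5E) = 82.

C[0] = 96, C[1] = 82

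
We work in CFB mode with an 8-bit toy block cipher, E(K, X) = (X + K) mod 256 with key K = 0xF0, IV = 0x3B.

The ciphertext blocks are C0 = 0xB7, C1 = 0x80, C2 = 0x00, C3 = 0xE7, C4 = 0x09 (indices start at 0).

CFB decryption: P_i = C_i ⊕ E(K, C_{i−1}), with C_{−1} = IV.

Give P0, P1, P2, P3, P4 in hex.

P0: E(K, 0x3B) = 0x2B; 0xB7 ⊕ 0x2B = 0x9C.
P1: E(K, 0xB7) = 0xA7; 0x80 ⊕ 0xA7 = 0x27.
P2: E(K, 0x80) = 0x70; 0x00 ⊕ 0x70 = 0x70.
P3: E(K, 0x00) = 0xF0; 0xE7 ⊕ 0xF0 = 0x17.
P4: E(K, 0xE7) = 0xD7; 0x09 ⊕ 0xD7 = 0xDE.

P0 = 0x9C, P1 = 0x27, P2 = 0x70, P3 = 0x17, P4 = 0xDE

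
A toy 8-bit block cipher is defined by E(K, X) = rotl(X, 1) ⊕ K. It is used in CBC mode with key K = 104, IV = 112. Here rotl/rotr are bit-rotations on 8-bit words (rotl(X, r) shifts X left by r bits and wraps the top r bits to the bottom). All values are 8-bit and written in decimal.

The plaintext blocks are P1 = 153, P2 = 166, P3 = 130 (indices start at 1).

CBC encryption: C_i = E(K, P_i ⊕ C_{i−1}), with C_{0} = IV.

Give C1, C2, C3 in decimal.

C1 = 187, C2 = 82, C3 = 201

C1: P1 ⊕ 112 = 233; E(K, 233) = 187.
C2: P2 ⊕ 187 = 29; E(K, 29) = 82.
C3: P3 ⊕ 82 = 208; E(K, 208) = 201.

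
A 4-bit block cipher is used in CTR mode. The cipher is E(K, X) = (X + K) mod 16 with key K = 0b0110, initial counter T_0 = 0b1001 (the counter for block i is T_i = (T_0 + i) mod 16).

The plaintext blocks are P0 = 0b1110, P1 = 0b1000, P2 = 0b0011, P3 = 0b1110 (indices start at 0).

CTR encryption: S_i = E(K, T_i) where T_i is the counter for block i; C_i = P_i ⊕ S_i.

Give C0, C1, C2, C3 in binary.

C0 = 0b0001, C1 = 0b1000, C2 = 0b0010, C3 = 0b1100

C0: T = 0b1001, S = E(K, T) = 0b1111; 0b1110 ⊕ 0b1111 = 0b0001.
C1: T = 0b1010, S = E(K, T) = 0b0000; 0b1000 ⊕ 0b0000 = 0b1000.
C2: T = 0b1011, S = E(K, T) = 0b0001; 0b0011 ⊕ 0b0001 = 0b0010.
C3: T = 0b1100, S = E(K, T) = 0b0010; 0b1110 ⊕ 0b0010 = 0b1100.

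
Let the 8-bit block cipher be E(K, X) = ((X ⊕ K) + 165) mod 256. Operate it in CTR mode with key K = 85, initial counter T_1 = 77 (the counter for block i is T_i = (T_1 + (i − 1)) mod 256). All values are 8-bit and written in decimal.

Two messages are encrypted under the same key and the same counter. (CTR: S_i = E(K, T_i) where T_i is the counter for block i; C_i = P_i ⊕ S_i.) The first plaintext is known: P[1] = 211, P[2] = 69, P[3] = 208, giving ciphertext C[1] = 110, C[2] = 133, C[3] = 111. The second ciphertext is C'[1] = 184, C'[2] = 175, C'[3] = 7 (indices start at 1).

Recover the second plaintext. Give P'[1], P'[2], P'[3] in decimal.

In CTR with a reused counter, both messages share the same keystream S_i, so C_i ⊕ C'_i = P_i ⊕ P'_i and thus P'_i = P_i ⊕ C_i ⊕ C'_i.
P'[1]: 211 ⊕ 110 ⊕ 184 = 5.
P'[2]: 69 ⊕ 133 ⊕ 175 = 111.
P'[3]: 208 ⊕ 111 ⊕ 7 = 184.

P'[1] = 5, P'[2] = 111, P'[3] = 184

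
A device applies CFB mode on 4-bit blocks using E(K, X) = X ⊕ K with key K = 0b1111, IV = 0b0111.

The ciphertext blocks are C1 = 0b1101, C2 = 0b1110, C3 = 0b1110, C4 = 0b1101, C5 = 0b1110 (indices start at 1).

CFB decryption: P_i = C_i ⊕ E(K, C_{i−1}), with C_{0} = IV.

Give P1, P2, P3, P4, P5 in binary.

P1 = 0b0101, P2 = 0b1100, P3 = 0b1111, P4 = 0b1100, P5 = 0b1100

P1: E(K, 0b0111) = 0b1000; 0b1101 ⊕ 0b1000 = 0b0101.
P2: E(K, 0b1101) = 0b0010; 0b1110 ⊕ 0b0010 = 0b1100.
P3: E(K, 0b1110) = 0b0001; 0b1110 ⊕ 0b0001 = 0b1111.
P4: E(K, 0b1110) = 0b0001; 0b1101 ⊕ 0b0001 = 0b1100.
P5: E(K, 0b1101) = 0b0010; 0b1110 ⊕ 0b0010 = 0b1100.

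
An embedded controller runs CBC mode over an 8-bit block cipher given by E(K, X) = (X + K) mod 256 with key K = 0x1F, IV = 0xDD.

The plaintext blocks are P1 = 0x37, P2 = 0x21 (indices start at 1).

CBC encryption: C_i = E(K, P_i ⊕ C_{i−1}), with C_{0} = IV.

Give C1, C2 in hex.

C1 = 0x09, C2 = 0x47

C1: P1 ⊕ 0xDD = 0xEA; E(K, 0xEA) = 0x09.
C2: P2 ⊕ 0x09 = 0x28; E(K, 0x28) = 0x47.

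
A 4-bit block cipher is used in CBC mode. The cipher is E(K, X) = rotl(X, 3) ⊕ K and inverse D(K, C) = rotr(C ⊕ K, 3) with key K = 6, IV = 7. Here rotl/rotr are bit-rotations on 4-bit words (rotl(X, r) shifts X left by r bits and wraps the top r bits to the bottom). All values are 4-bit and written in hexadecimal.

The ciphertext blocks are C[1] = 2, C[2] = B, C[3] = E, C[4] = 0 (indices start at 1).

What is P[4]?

P[4] = 2

CBC decryption: P_i = D(K, C_i) ⊕ C_{i−1}, with C_{0} = IV.
P[4]: D(K, 0) = C; C ⊕ E = 2.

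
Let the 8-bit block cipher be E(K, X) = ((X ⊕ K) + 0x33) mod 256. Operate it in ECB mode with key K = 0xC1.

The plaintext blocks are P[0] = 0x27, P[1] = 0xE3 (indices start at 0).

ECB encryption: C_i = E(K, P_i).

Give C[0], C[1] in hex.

C[0]: E(K, 0x27) = 0x19.
C[1]: E(K, 0xE3) = 0x55.

C[0] = 0x19, C[1] = 0x55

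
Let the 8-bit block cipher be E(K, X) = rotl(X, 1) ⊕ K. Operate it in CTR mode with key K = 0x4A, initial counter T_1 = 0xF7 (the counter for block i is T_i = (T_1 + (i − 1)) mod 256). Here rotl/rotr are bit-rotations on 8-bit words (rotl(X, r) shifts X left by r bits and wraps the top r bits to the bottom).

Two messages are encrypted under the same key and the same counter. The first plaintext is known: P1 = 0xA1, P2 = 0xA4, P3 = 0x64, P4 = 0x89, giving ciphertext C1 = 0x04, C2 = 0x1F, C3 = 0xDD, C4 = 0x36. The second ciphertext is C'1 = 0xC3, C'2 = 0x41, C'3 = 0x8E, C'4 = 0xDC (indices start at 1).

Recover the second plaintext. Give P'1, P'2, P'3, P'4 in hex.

In CTR with a reused counter, both messages share the same keystream S_i, so C_i ⊕ C'_i = P_i ⊕ P'_i and thus P'_i = P_i ⊕ C_i ⊕ C'_i.
P'1: 0xA1 ⊕ 0x04 ⊕ 0xC3 = 0x66.
P'2: 0xA4 ⊕ 0x1F ⊕ 0x41 = 0xFA.
P'3: 0x64 ⊕ 0xDD ⊕ 0x8E = 0x37.
P'4: 0x89 ⊕ 0x36 ⊕ 0xDC = 0x63.

P'1 = 0x66, P'2 = 0xFA, P'3 = 0x37, P'4 = 0x63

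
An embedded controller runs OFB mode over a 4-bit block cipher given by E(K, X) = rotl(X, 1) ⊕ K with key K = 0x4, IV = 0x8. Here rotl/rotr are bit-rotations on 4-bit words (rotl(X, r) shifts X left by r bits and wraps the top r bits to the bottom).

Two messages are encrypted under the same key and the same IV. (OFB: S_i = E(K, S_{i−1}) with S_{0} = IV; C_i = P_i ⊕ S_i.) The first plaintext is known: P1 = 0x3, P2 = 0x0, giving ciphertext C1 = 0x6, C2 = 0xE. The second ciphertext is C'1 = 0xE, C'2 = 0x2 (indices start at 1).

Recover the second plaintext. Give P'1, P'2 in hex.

In OFB with a reused IV, both messages share the same keystream S_i, so C_i ⊕ C'_i = P_i ⊕ P'_i and thus P'_i = P_i ⊕ C_i ⊕ C'_i.
P'1: 0x3 ⊕ 0x6 ⊕ 0xE = 0xB.
P'2: 0x0 ⊕ 0xE ⊕ 0x2 = 0xC.

P'1 = 0xB, P'2 = 0xC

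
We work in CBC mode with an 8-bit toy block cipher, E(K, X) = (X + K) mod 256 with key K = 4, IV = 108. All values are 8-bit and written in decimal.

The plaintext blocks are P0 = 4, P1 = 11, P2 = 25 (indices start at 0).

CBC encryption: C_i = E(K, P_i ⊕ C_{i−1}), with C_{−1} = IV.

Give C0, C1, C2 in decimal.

C0: P0 ⊕ 108 = 104; E(K, 104) = 108.
C1: P1 ⊕ 108 = 103; E(K, 103) = 107.
C2: P2 ⊕ 107 = 114; E(K, 114) = 118.

C0 = 108, C1 = 107, C2 = 118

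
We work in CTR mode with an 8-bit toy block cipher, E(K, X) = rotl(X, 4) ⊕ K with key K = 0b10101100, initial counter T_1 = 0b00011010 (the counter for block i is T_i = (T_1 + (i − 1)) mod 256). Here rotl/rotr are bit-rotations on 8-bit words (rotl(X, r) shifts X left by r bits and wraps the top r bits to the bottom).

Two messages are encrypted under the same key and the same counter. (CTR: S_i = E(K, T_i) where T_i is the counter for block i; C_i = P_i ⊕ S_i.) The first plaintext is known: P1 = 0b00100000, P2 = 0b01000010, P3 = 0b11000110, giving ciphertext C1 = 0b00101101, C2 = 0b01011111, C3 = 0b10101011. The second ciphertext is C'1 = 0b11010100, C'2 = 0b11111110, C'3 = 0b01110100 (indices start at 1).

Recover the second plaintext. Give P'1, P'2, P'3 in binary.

In CTR with a reused counter, both messages share the same keystream S_i, so C_i ⊕ C'_i = P_i ⊕ P'_i and thus P'_i = P_i ⊕ C_i ⊕ C'_i.
P'1: 0b00100000 ⊕ 0b00101101 ⊕ 0b11010100 = 0b11011001.
P'2: 0b01000010 ⊕ 0b01011111 ⊕ 0b11111110 = 0b11100011.
P'3: 0b11000110 ⊕ 0b10101011 ⊕ 0b01110100 = 0b00011001.

P'1 = 0b11011001, P'2 = 0b11100011, P'3 = 0b00011001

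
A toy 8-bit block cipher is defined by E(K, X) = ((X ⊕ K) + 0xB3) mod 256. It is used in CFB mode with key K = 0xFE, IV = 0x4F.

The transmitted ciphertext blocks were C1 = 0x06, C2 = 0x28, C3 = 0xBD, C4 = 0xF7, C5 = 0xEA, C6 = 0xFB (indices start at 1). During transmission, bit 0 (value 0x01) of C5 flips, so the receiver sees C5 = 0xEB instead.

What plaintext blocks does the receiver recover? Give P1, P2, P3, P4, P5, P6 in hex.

P1 = 0x62, P2 = 0x83, P3 = 0x34, P4 = 0x01, P5 = 0x57, P6 = 0x33

CFB decryption: P_i = C_i ⊕ E(K, C_{i−1}), with C_{0} = IV.
Only C5 changed, to 0xEB. In CFB, a change in C_i flips the same bit in P_i and garbles P_{i+1}. Decrypting the received ciphertext:
P1: E(K, 0x4F) = 0x64; 0x06 ⊕ 0x64 = 0x62.
P2: E(K, 0x06) = 0xAB; 0x28 ⊕ 0xAB = 0x83.
P3: E(K, 0x28) = 0x89; 0xBD ⊕ 0x89 = 0x34.
P4: E(K, 0xBD) = 0xF6; 0xF7 ⊕ 0xF6 = 0x01.
P5: E(K, 0xF7) = 0xBC; 0xEB ⊕ 0xBC = 0x57.
P6: E(K, 0xEB) = 0xC8; 0xFB ⊕ 0xC8 = 0x33.
Blocks that differ from the original plaintext: P5, P6.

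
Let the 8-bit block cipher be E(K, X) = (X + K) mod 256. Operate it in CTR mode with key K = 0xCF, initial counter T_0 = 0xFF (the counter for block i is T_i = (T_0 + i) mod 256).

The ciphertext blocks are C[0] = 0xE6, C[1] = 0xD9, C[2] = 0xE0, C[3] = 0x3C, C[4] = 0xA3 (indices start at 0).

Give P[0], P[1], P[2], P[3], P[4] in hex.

CTR decryption: S_i = E(K, T_i) where T_i is the counter for block i; P_i = C_i ⊕ S_i.
P[0]: T = 0xFF, S = E(K, T) = 0xCE; 0xE6 ⊕ 0xCE = 0x28.
P[1]: T = 0x00, S = E(K, T) = 0xCF; 0xD9 ⊕ 0xCF = 0x16.
P[2]: T = 0x01, S = E(K, T) = 0xD0; 0xE0 ⊕ 0xD0 = 0x30.
P[3]: T = 0x02, S = E(K, T) = 0xD1; 0x3C ⊕ 0xD1 = 0xED.
P[4]: T = 0x03, S = E(K, T) = 0xD2; 0xA3 ⊕ 0xD2 = 0x71.

P[0] = 0x28, P[1] = 0x16, P[2] = 0x30, P[3] = 0xED, P[4] = 0x71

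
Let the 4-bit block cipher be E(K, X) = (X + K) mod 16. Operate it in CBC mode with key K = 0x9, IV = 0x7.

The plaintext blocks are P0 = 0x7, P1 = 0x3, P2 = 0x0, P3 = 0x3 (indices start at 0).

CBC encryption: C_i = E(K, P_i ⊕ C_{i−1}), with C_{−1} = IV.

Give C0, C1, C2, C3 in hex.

C0: P0 ⊕ 0x7 = 0x0; E(K, 0x0) = 0x9.
C1: P1 ⊕ 0x9 = 0xA; E(K, 0xA) = 0x3.
C2: P2 ⊕ 0x3 = 0x3; E(K, 0x3) = 0xC.
C3: P3 ⊕ 0xC = 0xF; E(K, 0xF) = 0x8.

C0 = 0x9, C1 = 0x3, C2 = 0xC, C3 = 0x8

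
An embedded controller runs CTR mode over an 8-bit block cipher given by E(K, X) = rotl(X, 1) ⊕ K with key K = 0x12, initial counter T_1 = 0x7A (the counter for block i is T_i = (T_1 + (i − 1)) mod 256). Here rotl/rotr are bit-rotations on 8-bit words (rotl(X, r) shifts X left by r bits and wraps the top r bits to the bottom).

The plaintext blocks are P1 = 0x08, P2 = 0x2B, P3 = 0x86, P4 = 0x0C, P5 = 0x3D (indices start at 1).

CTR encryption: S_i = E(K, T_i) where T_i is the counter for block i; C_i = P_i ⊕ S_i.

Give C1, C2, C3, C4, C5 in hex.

C1: T = 0x7A, S = E(K, T) = 0xE6; 0x08 ⊕ 0xE6 = 0xEE.
C2: T = 0x7B, S = E(K, T) = 0xE4; 0x2B ⊕ 0xE4 = 0xCF.
C3: T = 0x7C, S = E(K, T) = 0xEA; 0x86 ⊕ 0xEA = 0x6C.
C4: T = 0x7D, S = E(K, T) = 0xE8; 0x0C ⊕ 0xE8 = 0xE4.
C5: T = 0x7E, S = E(K, T) = 0xEE; 0x3D ⊕ 0xEE = 0xD3.

C1 = 0xEE, C2 = 0xCF, C3 = 0x6C, C4 = 0xE4, C5 = 0xD3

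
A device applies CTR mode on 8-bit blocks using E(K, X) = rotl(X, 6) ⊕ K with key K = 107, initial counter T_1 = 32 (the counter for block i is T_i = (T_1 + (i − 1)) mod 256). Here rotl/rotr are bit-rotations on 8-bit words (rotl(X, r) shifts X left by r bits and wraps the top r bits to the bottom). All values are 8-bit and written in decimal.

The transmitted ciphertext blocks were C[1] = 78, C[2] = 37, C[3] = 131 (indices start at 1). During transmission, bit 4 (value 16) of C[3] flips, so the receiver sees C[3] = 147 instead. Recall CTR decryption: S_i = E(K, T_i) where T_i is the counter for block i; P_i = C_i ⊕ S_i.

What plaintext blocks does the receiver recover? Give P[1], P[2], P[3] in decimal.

Only C[3] changed, to 147. In CTR, a change in C_i flips the same bit in P_i only; the keystream is unaffected. Decrypting the received ciphertext:
P[1]: T = 32, S = E(K, T) = 99; 78 ⊕ 99 = 45.
P[2]: T = 33, S = E(K, T) = 35; 37 ⊕ 35 = 6.
P[3]: T = 34, S = E(K, T) = 227; 147 ⊕ 227 = 112.
Blocks that differ from the original plaintext: P[3].

P[1] = 45, P[2] = 6, P[3] = 112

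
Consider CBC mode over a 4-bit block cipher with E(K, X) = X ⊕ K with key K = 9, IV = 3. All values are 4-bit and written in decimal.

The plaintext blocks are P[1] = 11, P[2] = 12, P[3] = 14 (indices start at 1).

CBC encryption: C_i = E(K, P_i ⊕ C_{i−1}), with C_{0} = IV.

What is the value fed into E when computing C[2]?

C[1]: P[1] ⊕ 3 = 8; E(K, 8) = 1.
C[2]: P[2] ⊕ 1 = 13; E(K, 13) = 4.
So the input to E for block [2] is 13.

13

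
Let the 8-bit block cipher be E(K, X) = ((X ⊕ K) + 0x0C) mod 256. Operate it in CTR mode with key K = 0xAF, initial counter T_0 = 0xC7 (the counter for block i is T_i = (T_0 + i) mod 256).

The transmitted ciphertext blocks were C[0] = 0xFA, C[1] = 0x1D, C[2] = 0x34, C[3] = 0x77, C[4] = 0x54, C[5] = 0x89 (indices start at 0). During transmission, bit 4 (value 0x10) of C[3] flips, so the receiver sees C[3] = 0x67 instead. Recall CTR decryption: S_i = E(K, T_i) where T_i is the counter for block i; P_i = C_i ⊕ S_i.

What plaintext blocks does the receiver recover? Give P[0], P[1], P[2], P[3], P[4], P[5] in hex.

P[0] = 0x8E, P[1] = 0x6E, P[2] = 0x46, P[3] = 0x16, P[4] = 0x24, P[5] = 0xE6

Only C[3] changed, to 0x67. In CTR, a change in C_i flips the same bit in P_i only; the keystream is unaffected. Decrypting the received ciphertext:
P[0]: T = 0xC7, S = E(K, T) = 0x74; 0xFA ⊕ 0x74 = 0x8E.
P[1]: T = 0xC8, S = E(K, T) = 0x73; 0x1D ⊕ 0x73 = 0x6E.
P[2]: T = 0xC9, S = E(K, T) = 0x72; 0x34 ⊕ 0x72 = 0x46.
P[3]: T = 0xCA, S = E(K, T) = 0x71; 0x67 ⊕ 0x71 = 0x16.
P[4]: T = 0xCB, S = E(K, T) = 0x70; 0x54 ⊕ 0x70 = 0x24.
P[5]: T = 0xCC, S = E(K, T) = 0x6F; 0x89 ⊕ 0x6F = 0xE6.
Blocks that differ from the original plaintext: P[3].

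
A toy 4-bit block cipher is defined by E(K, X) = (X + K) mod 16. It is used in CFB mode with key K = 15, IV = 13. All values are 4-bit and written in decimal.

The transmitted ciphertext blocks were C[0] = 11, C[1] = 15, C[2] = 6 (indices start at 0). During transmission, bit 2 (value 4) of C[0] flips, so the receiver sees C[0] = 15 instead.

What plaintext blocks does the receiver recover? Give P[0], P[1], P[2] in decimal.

CFB decryption: P_i = C_i ⊕ E(K, C_{i−1}), with C_{−1} = IV.
Only C[0] changed, to 15. In CFB, a change in C_i flips the same bit in P_i and garbles P_{i+1}. Decrypting the received ciphertext:
P[0]: E(K, 13) = 12; 15 ⊕ 12 = 3.
P[1]: E(K, 15) = 14; 15 ⊕ 14 = 1.
P[2]: E(K, 15) = 14; 6 ⊕ 14 = 8.
Blocks that differ from the original plaintext: P[0], P[1].

P[0] = 3, P[1] = 1, P[2] = 8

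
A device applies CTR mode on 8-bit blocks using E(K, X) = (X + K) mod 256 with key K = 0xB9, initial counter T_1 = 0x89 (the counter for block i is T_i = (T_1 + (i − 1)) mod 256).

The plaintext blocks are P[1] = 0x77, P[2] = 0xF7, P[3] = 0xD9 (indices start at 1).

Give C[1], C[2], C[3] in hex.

CTR encryption: S_i = E(K, T_i) where T_i is the counter for block i; C_i = P_i ⊕ S_i.
C[1]: T = 0x89, S = E(K, T) = 0x42; 0x77 ⊕ 0x42 = 0x35.
C[2]: T = 0x8A, S = E(K, T) = 0x43; 0xF7 ⊕ 0x43 = 0xB4.
C[3]: T = 0x8B, S = E(K, T) = 0x44; 0xD9 ⊕ 0x44 = 0x9D.

C[1] = 0x35, C[2] = 0xB4, C[3] = 0x9D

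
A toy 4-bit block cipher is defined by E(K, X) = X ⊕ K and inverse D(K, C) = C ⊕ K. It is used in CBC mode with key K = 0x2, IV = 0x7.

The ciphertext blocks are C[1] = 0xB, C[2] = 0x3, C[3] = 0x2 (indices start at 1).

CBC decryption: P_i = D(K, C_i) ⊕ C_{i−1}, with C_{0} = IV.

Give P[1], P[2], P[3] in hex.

P[1] = 0xE, P[2] = 0xA, P[3] = 0x3

P[1]: D(K, 0xB) = 0x9; 0x9 ⊕ 0x7 = 0xE.
P[2]: D(K, 0x3) = 0x1; 0x1 ⊕ 0xB = 0xA.
P[3]: D(K, 0x2) = 0x0; 0x0 ⊕ 0x3 = 0x3.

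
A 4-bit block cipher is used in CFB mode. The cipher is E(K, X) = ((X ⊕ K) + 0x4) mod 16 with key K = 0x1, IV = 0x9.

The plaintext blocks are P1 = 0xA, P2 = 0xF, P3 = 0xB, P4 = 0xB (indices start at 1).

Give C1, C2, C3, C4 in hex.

CFB encryption: C_i = P_i ⊕ E(K, C_{i−1}), with C_{0} = IV.
C1: E(K, 0x9) = 0xC; 0xA ⊕ 0xC = 0x6.
C2: E(K, 0x6) = 0xB; 0xF ⊕ 0xB = 0x4.
C3: E(K, 0x4) = 0x9; 0xB ⊕ 0x9 = 0x2.
C4: E(K, 0x2) = 0x7; 0xB ⊕ 0x7 = 0xC.

C1 = 0x6, C2 = 0x4, C3 = 0x2, C4 = 0xC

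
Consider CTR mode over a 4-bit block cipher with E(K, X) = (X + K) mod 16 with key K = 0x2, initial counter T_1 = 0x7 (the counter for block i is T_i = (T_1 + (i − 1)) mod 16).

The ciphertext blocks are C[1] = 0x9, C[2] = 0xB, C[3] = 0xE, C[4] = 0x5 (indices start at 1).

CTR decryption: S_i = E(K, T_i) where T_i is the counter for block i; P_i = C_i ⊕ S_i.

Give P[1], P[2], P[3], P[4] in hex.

P[1]: T = 0x7, S = E(K, T) = 0x9; 0x9 ⊕ 0x9 = 0x0.
P[2]: T = 0x8, S = E(K, T) = 0xA; 0xB ⊕ 0xA = 0x1.
P[3]: T = 0x9, S = E(K, T) = 0xB; 0xE ⊕ 0xB = 0x5.
P[4]: T = 0xA, S = E(K, T) = 0xC; 0x5 ⊕ 0xC = 0x9.

P[1] = 0x0, P[2] = 0x1, P[3] = 0x5, P[4] = 0x9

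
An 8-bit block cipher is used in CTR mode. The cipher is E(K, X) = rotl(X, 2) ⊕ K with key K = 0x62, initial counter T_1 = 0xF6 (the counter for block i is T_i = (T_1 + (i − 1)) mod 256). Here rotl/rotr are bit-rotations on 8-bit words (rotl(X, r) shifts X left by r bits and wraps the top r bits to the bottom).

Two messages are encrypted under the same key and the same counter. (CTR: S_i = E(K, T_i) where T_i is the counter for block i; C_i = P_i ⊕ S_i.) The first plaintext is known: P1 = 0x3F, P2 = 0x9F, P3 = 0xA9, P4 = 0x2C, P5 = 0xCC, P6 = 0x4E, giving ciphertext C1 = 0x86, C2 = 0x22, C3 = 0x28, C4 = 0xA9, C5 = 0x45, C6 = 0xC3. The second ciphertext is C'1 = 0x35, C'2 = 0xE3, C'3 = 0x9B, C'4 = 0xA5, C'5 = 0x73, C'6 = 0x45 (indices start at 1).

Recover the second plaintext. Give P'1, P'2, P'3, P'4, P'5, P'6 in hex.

P'1 = 0x8C, P'2 = 0x5E, P'3 = 0x1A, P'4 = 0x20, P'5 = 0xFA, P'6 = 0xC8

In CTR with a reused counter, both messages share the same keystream S_i, so C_i ⊕ C'_i = P_i ⊕ P'_i and thus P'_i = P_i ⊕ C_i ⊕ C'_i.
P'1: 0x3F ⊕ 0x86 ⊕ 0x35 = 0x8C.
P'2: 0x9F ⊕ 0x22 ⊕ 0xE3 = 0x5E.
P'3: 0xA9 ⊕ 0x28 ⊕ 0x9B = 0x1A.
P'4: 0x2C ⊕ 0xA9 ⊕ 0xA5 = 0x20.
P'5: 0xCC ⊕ 0x45 ⊕ 0x73 = 0xFA.
P'6: 0x4E ⊕ 0xC3 ⊕ 0x45 = 0xC8.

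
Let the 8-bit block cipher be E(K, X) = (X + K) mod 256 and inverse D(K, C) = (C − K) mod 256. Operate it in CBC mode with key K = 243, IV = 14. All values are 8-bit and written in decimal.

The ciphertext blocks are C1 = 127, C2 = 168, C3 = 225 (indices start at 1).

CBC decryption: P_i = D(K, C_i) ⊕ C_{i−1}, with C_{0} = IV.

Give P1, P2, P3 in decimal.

P1: D(K, 127) = 140; 140 ⊕ 14 = 130.
P2: D(K, 168) = 181; 181 ⊕ 127 = 202.
P3: D(K, 225) = 238; 238 ⊕ 168 = 70.

P1 = 130, P2 = 202, P3 = 70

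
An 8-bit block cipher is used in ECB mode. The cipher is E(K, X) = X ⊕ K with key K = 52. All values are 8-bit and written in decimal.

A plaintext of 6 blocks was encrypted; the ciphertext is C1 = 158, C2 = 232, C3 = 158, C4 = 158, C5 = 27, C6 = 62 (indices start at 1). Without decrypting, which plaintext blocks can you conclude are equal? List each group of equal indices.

P1 = P3 = P4

ECB encrypts each block independently with the same key, so equal ciphertext blocks imply equal plaintext blocks.
C1 = C3 = C4 = 158, so P1 = P3 = P4.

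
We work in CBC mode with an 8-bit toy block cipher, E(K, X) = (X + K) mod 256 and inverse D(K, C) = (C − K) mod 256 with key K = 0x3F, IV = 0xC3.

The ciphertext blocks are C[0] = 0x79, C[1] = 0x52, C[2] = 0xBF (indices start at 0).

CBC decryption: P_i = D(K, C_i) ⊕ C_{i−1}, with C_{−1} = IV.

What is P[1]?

P[1] = 0x6A

P[1]: D(K, 0x52) = 0x13; 0x13 ⊕ 0x79 = 0x6A.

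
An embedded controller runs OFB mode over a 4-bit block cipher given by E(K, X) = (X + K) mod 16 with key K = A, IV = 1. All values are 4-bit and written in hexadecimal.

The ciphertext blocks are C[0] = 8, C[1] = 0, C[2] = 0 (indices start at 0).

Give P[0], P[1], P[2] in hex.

OFB decryption: S_i = E(K, S_{i−1}) with S_{−1} = IV; P_i = C_i ⊕ S_i.
P[0]: S = E(K, 1) = B; 8 ⊕ B = 3.
P[1]: S = E(K, B) = 5; 0 ⊕ 5 = 5.
P[2]: S = E(K, 5) = F; 0 ⊕ F = F.

P[0] = 3, P[1] = 5, P[2] = F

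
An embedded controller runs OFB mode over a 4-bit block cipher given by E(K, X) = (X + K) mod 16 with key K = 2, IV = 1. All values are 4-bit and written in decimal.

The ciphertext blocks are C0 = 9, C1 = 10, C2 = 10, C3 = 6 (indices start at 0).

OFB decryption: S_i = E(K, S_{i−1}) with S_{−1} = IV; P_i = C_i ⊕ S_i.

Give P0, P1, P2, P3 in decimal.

P0: S = E(K, 1) = 3; 9 ⊕ 3 = 10.
P1: S = E(K, 3) = 5; 10 ⊕ 5 = 15.
P2: S = E(K, 5) = 7; 10 ⊕ 7 = 13.
P3: S = E(K, 7) = 9; 6 ⊕ 9 = 15.

P0 = 10, P1 = 15, P2 = 13, P3 = 15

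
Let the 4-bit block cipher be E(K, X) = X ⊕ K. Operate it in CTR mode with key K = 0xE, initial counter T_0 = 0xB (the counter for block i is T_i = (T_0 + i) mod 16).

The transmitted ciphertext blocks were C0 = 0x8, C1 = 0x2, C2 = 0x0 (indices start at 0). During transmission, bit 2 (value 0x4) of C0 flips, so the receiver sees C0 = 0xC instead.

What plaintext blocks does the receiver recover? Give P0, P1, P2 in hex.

CTR decryption: S_i = E(K, T_i) where T_i is the counter for block i; P_i = C_i ⊕ S_i.
Only C0 changed, to 0xC. In CTR, a change in C_i flips the same bit in P_i only; the keystream is unaffected. Decrypting the received ciphertext:
P0: T = 0xB, S = E(K, T) = 0x5; 0xC ⊕ 0x5 = 0x9.
P1: T = 0xC, S = E(K, T) = 0x2; 0x2 ⊕ 0x2 = 0x0.
P2: T = 0xD, S = E(K, T) = 0x3; 0x0 ⊕ 0x3 = 0x3.
Blocks that differ from the original plaintext: P0.

P0 = 0x9, P1 = 0x0, P2 = 0x3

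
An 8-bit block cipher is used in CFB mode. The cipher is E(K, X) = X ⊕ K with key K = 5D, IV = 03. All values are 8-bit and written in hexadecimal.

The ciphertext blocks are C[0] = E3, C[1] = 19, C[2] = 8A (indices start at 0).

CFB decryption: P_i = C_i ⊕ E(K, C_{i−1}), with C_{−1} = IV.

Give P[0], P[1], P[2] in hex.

P[0] = BD, P[1] = A7, P[2] = CE

P[0]: E(K, 03) = 5E; E3 ⊕ 5E = BD.
P[1]: E(K, E3) = BE; 19 ⊕ BE = A7.
P[2]: E(K, 19) = 44; 8A ⊕ 44 = CE.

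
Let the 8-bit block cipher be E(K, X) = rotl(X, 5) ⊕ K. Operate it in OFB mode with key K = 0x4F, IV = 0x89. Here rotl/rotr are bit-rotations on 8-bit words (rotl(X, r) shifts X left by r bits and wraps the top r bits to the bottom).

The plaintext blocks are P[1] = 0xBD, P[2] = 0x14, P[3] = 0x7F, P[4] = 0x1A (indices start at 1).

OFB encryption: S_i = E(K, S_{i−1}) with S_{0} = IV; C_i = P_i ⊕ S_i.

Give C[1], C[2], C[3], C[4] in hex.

C[1] = 0xC3, C[2] = 0x94, C[3] = 0x20, C[4] = 0xBE

C[1]: S = E(K, 0x89) = 0x7E; 0xBD ⊕ 0x7E = 0xC3.
C[2]: S = E(K, 0x7E) = 0x80; 0x14 ⊕ 0x80 = 0x94.
C[3]: S = E(K, 0x80) = 0x5F; 0x7F ⊕ 0x5F = 0x20.
C[4]: S = E(K, 0x5F) = 0xA4; 0x1A ⊕ 0xA4 = 0xBE.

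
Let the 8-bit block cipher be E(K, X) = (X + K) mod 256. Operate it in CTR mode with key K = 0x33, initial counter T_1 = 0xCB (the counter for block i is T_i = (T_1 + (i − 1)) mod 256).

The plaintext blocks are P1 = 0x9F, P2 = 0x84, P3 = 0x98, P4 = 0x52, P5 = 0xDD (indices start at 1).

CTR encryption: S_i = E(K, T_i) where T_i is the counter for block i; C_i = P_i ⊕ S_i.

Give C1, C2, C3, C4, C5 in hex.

C1: T = 0xCB, S = E(K, T) = 0xFE; 0x9F ⊕ 0xFE = 0x61.
C2: T = 0xCC, S = E(K, T) = 0xFF; 0x84 ⊕ 0xFF = 0x7B.
C3: T = 0xCD, S = E(K, T) = 0x00; 0x98 ⊕ 0x00 = 0x98.
C4: T = 0xCE, S = E(K, T) = 0x01; 0x52 ⊕ 0x01 = 0x53.
C5: T = 0xCF, S = E(K, T) = 0x02; 0xDD ⊕ 0x02 = 0xDF.

C1 = 0x61, C2 = 0x7B, C3 = 0x98, C4 = 0x53, C5 = 0xDF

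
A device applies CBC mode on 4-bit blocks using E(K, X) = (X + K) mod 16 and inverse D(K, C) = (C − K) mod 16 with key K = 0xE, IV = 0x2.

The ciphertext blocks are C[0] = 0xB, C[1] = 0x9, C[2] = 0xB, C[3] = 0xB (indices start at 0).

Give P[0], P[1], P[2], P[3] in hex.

P[0] = 0xF, P[1] = 0x0, P[2] = 0x4, P[3] = 0x6

CBC decryption: P_i = D(K, C_i) ⊕ C_{i−1}, with C_{−1} = IV.
P[0]: D(K, 0xB) = 0xD; 0xD ⊕ 0x2 = 0xF.
P[1]: D(K, 0x9) = 0xB; 0xB ⊕ 0xB = 0x0.
P[2]: D(K, 0xB) = 0xD; 0xD ⊕ 0x9 = 0x4.
P[3]: D(K, 0xB) = 0xD; 0xD ⊕ 0xB = 0x6.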